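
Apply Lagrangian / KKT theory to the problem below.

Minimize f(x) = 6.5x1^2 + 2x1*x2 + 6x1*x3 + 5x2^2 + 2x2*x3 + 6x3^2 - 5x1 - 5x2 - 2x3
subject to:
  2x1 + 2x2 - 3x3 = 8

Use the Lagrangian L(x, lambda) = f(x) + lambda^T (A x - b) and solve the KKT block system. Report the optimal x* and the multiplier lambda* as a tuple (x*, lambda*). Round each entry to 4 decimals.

Form the Lagrangian:
  L(x, lambda) = (1/2) x^T Q x + c^T x + lambda^T (A x - b)
Stationarity (grad_x L = 0): Q x + c + A^T lambda = 0.
Primal feasibility: A x = b.

This gives the KKT block system:
  [ Q   A^T ] [ x     ]   [-c ]
  [ A    0  ] [ lambda ] = [ b ]

Solving the linear system:
  x*      = (1.1736, 1.0074, -1.2126)
  lambda* = (-2.4982)
  f(x*)   = 5.7528

x* = (1.1736, 1.0074, -1.2126), lambda* = (-2.4982)


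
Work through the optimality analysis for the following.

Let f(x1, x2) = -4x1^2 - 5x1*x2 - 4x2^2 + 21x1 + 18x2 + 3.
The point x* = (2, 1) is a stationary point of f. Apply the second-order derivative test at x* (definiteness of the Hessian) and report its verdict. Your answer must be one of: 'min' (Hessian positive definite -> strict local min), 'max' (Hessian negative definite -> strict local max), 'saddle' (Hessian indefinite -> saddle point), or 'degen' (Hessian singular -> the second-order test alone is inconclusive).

Compute the Hessian H = grad^2 f:
  H = [[-8, -5], [-5, -8]]
Verify stationarity: grad f(x*) = H x* + g = (0, 0).
Eigenvalues of H: -13, -3.
Both eigenvalues < 0, so H is negative definite -> x* is a strict local max.

max


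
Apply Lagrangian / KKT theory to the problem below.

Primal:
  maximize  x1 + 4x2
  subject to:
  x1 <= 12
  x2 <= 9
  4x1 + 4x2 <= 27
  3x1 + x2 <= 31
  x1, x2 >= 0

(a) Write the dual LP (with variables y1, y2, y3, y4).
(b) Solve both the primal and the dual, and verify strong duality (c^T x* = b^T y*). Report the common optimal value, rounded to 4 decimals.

The standard primal-dual pair for 'max c^T x s.t. A x <= b, x >= 0' is:
  Dual:  min b^T y  s.t.  A^T y >= c,  y >= 0.

So the dual LP is:
  minimize  12y1 + 9y2 + 27y3 + 31y4
  subject to:
    y1 + 4y3 + 3y4 >= 1
    y2 + 4y3 + y4 >= 4
    y1, y2, y3, y4 >= 0

Solving the primal: x* = (0, 6.75).
  primal value c^T x* = 27.
Solving the dual: y* = (0, 0, 1, 0).
  dual value b^T y* = 27.
Strong duality: c^T x* = b^T y*. Confirmed.

27


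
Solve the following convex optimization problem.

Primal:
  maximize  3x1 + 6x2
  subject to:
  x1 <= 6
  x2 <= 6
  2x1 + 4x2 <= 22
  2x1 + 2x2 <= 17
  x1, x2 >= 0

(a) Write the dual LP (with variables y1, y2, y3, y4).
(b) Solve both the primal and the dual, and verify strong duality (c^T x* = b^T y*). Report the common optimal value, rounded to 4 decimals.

The standard primal-dual pair for 'max c^T x s.t. A x <= b, x >= 0' is:
  Dual:  min b^T y  s.t.  A^T y >= c,  y >= 0.

So the dual LP is:
  minimize  6y1 + 6y2 + 22y3 + 17y4
  subject to:
    y1 + 2y3 + 2y4 >= 3
    y2 + 4y3 + 2y4 >= 6
    y1, y2, y3, y4 >= 0

Solving the primal: x* = (6, 2.5).
  primal value c^T x* = 33.
Solving the dual: y* = (0, 0, 1.5, 0).
  dual value b^T y* = 33.
Strong duality: c^T x* = b^T y*. Confirmed.

33


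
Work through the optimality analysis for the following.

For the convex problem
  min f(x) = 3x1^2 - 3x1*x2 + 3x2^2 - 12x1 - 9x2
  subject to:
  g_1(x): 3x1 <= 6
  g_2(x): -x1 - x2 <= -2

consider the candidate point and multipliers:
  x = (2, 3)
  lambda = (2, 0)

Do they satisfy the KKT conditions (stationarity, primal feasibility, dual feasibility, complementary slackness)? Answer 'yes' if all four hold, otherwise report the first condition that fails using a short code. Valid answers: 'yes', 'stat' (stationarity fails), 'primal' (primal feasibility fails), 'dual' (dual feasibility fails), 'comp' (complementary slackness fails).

Gradient of f: grad f(x) = Q x + c = (-9, 3)
Constraint values g_i(x) = a_i^T x - b_i:
  g_1((2, 3)) = 0
  g_2((2, 3)) = -3
Stationarity residual: grad f(x) + sum_i lambda_i a_i = (-3, 3)
  -> stationarity FAILS
Primal feasibility (all g_i <= 0): OK
Dual feasibility (all lambda_i >= 0): OK
Complementary slackness (lambda_i * g_i(x) = 0 for all i): OK

Verdict: the first failing condition is stationarity -> stat.

stat


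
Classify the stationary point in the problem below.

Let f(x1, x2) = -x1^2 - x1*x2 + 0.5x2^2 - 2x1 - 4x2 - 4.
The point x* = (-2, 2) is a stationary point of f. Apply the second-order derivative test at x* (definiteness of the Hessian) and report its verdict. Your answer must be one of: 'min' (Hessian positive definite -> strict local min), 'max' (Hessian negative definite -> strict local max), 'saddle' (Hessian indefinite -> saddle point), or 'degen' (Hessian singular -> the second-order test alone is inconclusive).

Compute the Hessian H = grad^2 f:
  H = [[-2, -1], [-1, 1]]
Verify stationarity: grad f(x*) = H x* + g = (0, 0).
Eigenvalues of H: -2.3028, 1.3028.
Eigenvalues have mixed signs, so H is indefinite -> x* is a saddle point.

saddle


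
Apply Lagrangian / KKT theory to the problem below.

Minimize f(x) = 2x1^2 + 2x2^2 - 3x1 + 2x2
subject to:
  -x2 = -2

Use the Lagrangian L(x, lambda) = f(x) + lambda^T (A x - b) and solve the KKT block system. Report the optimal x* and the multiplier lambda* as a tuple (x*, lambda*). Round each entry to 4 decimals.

Form the Lagrangian:
  L(x, lambda) = (1/2) x^T Q x + c^T x + lambda^T (A x - b)
Stationarity (grad_x L = 0): Q x + c + A^T lambda = 0.
Primal feasibility: A x = b.

This gives the KKT block system:
  [ Q   A^T ] [ x     ]   [-c ]
  [ A    0  ] [ lambda ] = [ b ]

Solving the linear system:
  x*      = (0.75, 2)
  lambda* = (10)
  f(x*)   = 10.875

x* = (0.75, 2), lambda* = (10)


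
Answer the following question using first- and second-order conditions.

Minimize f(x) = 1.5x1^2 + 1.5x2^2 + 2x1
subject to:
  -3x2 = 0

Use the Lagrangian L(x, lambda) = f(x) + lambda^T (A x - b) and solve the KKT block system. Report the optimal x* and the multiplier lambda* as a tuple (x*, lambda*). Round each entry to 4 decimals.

Form the Lagrangian:
  L(x, lambda) = (1/2) x^T Q x + c^T x + lambda^T (A x - b)
Stationarity (grad_x L = 0): Q x + c + A^T lambda = 0.
Primal feasibility: A x = b.

This gives the KKT block system:
  [ Q   A^T ] [ x     ]   [-c ]
  [ A    0  ] [ lambda ] = [ b ]

Solving the linear system:
  x*      = (-0.6667, 0)
  lambda* = (0)
  f(x*)   = -0.6667

x* = (-0.6667, 0), lambda* = (0)


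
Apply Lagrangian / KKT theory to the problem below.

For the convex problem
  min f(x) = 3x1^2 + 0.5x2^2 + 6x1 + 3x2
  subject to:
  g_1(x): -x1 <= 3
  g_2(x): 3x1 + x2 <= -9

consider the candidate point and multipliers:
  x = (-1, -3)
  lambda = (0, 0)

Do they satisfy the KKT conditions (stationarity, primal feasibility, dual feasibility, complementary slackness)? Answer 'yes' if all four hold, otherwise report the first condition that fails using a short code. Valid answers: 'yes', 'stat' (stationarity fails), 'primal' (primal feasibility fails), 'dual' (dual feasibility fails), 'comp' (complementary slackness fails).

Gradient of f: grad f(x) = Q x + c = (0, 0)
Constraint values g_i(x) = a_i^T x - b_i:
  g_1((-1, -3)) = -2
  g_2((-1, -3)) = 3
Stationarity residual: grad f(x) + sum_i lambda_i a_i = (0, 0)
  -> stationarity OK
Primal feasibility (all g_i <= 0): FAILS
Dual feasibility (all lambda_i >= 0): OK
Complementary slackness (lambda_i * g_i(x) = 0 for all i): OK

Verdict: the first failing condition is primal_feasibility -> primal.

primal


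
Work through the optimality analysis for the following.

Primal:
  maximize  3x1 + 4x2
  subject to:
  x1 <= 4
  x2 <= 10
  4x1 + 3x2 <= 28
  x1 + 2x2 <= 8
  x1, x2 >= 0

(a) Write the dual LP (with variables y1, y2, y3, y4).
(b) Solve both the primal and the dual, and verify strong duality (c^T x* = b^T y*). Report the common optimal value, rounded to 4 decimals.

The standard primal-dual pair for 'max c^T x s.t. A x <= b, x >= 0' is:
  Dual:  min b^T y  s.t.  A^T y >= c,  y >= 0.

So the dual LP is:
  minimize  4y1 + 10y2 + 28y3 + 8y4
  subject to:
    y1 + 4y3 + y4 >= 3
    y2 + 3y3 + 2y4 >= 4
    y1, y2, y3, y4 >= 0

Solving the primal: x* = (4, 2).
  primal value c^T x* = 20.
Solving the dual: y* = (1, 0, 0, 2).
  dual value b^T y* = 20.
Strong duality: c^T x* = b^T y*. Confirmed.

20


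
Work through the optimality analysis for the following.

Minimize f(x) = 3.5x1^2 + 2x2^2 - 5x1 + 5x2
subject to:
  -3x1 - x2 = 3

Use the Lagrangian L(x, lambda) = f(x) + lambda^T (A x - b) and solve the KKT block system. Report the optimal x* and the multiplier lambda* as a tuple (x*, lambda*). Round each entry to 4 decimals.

Form the Lagrangian:
  L(x, lambda) = (1/2) x^T Q x + c^T x + lambda^T (A x - b)
Stationarity (grad_x L = 0): Q x + c + A^T lambda = 0.
Primal feasibility: A x = b.

This gives the KKT block system:
  [ Q   A^T ] [ x     ]   [-c ]
  [ A    0  ] [ lambda ] = [ b ]

Solving the linear system:
  x*      = (-0.3721, -1.8837)
  lambda* = (-2.5349)
  f(x*)   = 0.0233

x* = (-0.3721, -1.8837), lambda* = (-2.5349)


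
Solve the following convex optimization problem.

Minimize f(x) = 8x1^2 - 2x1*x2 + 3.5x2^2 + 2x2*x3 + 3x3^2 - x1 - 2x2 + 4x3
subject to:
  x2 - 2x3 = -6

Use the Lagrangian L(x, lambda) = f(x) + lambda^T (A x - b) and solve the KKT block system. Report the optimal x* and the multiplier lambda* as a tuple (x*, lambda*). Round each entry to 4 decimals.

Form the Lagrangian:
  L(x, lambda) = (1/2) x^T Q x + c^T x + lambda^T (A x - b)
Stationarity (grad_x L = 0): Q x + c + A^T lambda = 0.
Primal feasibility: A x = b.

This gives the KKT block system:
  [ Q   A^T ] [ x     ]   [-c ]
  [ A    0  ] [ lambda ] = [ b ]

Solving the linear system:
  x*      = (-0.1189, -1.4512, 2.2744)
  lambda* = (7.372)
  f(x*)   = 28.1753

x* = (-0.1189, -1.4512, 2.2744), lambda* = (7.372)


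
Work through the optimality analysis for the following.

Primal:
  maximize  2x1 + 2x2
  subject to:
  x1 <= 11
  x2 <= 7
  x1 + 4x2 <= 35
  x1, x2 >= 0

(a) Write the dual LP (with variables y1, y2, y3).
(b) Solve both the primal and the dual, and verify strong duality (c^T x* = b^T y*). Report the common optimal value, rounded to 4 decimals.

The standard primal-dual pair for 'max c^T x s.t. A x <= b, x >= 0' is:
  Dual:  min b^T y  s.t.  A^T y >= c,  y >= 0.

So the dual LP is:
  minimize  11y1 + 7y2 + 35y3
  subject to:
    y1 + y3 >= 2
    y2 + 4y3 >= 2
    y1, y2, y3 >= 0

Solving the primal: x* = (11, 6).
  primal value c^T x* = 34.
Solving the dual: y* = (1.5, 0, 0.5).
  dual value b^T y* = 34.
Strong duality: c^T x* = b^T y*. Confirmed.

34


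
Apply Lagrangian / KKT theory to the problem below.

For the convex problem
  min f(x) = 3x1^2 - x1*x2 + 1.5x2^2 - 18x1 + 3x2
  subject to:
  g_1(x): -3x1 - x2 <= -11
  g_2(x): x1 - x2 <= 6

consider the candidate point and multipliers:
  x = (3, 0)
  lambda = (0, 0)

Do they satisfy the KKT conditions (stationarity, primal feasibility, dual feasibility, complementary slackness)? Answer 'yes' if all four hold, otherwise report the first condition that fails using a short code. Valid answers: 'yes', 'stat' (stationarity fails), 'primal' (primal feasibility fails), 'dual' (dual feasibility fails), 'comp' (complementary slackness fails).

Gradient of f: grad f(x) = Q x + c = (0, 0)
Constraint values g_i(x) = a_i^T x - b_i:
  g_1((3, 0)) = 2
  g_2((3, 0)) = -3
Stationarity residual: grad f(x) + sum_i lambda_i a_i = (0, 0)
  -> stationarity OK
Primal feasibility (all g_i <= 0): FAILS
Dual feasibility (all lambda_i >= 0): OK
Complementary slackness (lambda_i * g_i(x) = 0 for all i): OK

Verdict: the first failing condition is primal_feasibility -> primal.

primal


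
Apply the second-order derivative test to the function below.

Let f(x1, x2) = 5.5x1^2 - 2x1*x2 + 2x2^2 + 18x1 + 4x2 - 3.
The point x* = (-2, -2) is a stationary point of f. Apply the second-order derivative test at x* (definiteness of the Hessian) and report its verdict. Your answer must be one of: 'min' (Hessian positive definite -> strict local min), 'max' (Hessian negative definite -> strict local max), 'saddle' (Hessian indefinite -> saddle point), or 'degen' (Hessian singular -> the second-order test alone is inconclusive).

Compute the Hessian H = grad^2 f:
  H = [[11, -2], [-2, 4]]
Verify stationarity: grad f(x*) = H x* + g = (0, 0).
Eigenvalues of H: 3.4689, 11.5311.
Both eigenvalues > 0, so H is positive definite -> x* is a strict local min.

min


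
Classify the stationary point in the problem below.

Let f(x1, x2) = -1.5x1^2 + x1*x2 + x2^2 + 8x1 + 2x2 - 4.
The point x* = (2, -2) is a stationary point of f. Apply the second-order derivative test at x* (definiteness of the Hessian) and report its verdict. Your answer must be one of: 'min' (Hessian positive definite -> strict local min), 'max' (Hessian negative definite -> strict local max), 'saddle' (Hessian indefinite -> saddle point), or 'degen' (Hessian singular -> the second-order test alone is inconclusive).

Compute the Hessian H = grad^2 f:
  H = [[-3, 1], [1, 2]]
Verify stationarity: grad f(x*) = H x* + g = (0, 0).
Eigenvalues of H: -3.1926, 2.1926.
Eigenvalues have mixed signs, so H is indefinite -> x* is a saddle point.

saddle


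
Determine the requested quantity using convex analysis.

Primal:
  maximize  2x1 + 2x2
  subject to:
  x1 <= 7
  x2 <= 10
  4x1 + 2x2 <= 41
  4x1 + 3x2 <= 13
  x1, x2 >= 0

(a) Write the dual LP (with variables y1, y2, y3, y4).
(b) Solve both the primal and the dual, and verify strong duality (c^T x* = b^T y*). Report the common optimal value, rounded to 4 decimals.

The standard primal-dual pair for 'max c^T x s.t. A x <= b, x >= 0' is:
  Dual:  min b^T y  s.t.  A^T y >= c,  y >= 0.

So the dual LP is:
  minimize  7y1 + 10y2 + 41y3 + 13y4
  subject to:
    y1 + 4y3 + 4y4 >= 2
    y2 + 2y3 + 3y4 >= 2
    y1, y2, y3, y4 >= 0

Solving the primal: x* = (0, 4.3333).
  primal value c^T x* = 8.6667.
Solving the dual: y* = (0, 0, 0, 0.6667).
  dual value b^T y* = 8.6667.
Strong duality: c^T x* = b^T y*. Confirmed.

8.6667


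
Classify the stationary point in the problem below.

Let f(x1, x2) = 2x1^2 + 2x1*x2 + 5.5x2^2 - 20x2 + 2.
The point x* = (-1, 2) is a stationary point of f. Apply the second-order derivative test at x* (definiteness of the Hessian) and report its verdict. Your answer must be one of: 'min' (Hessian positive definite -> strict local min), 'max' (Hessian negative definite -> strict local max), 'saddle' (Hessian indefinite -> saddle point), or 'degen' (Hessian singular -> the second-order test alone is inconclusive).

Compute the Hessian H = grad^2 f:
  H = [[4, 2], [2, 11]]
Verify stationarity: grad f(x*) = H x* + g = (0, 0).
Eigenvalues of H: 3.4689, 11.5311.
Both eigenvalues > 0, so H is positive definite -> x* is a strict local min.

min


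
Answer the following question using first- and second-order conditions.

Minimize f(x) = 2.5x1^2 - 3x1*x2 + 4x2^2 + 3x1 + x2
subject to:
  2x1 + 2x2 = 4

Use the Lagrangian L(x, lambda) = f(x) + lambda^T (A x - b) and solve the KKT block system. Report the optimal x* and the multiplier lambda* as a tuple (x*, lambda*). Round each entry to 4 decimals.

Form the Lagrangian:
  L(x, lambda) = (1/2) x^T Q x + c^T x + lambda^T (A x - b)
Stationarity (grad_x L = 0): Q x + c + A^T lambda = 0.
Primal feasibility: A x = b.

This gives the KKT block system:
  [ Q   A^T ] [ x     ]   [-c ]
  [ A    0  ] [ lambda ] = [ b ]

Solving the linear system:
  x*      = (1.0526, 0.9474)
  lambda* = (-2.7105)
  f(x*)   = 7.4737

x* = (1.0526, 0.9474), lambda* = (-2.7105)


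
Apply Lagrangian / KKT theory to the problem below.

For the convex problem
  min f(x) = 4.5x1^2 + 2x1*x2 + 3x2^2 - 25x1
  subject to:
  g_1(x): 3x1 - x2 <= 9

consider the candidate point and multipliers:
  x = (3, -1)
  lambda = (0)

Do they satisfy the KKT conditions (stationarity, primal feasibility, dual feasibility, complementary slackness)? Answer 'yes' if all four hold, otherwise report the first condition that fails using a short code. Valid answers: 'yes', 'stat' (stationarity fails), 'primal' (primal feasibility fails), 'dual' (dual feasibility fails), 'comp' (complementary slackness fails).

Gradient of f: grad f(x) = Q x + c = (0, 0)
Constraint values g_i(x) = a_i^T x - b_i:
  g_1((3, -1)) = 1
Stationarity residual: grad f(x) + sum_i lambda_i a_i = (0, 0)
  -> stationarity OK
Primal feasibility (all g_i <= 0): FAILS
Dual feasibility (all lambda_i >= 0): OK
Complementary slackness (lambda_i * g_i(x) = 0 for all i): OK

Verdict: the first failing condition is primal_feasibility -> primal.

primal


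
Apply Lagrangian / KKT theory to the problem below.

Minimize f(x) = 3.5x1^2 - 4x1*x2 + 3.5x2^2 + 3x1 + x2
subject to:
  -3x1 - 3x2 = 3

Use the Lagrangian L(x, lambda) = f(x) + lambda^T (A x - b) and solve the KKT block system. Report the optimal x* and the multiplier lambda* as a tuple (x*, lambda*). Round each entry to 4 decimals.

Form the Lagrangian:
  L(x, lambda) = (1/2) x^T Q x + c^T x + lambda^T (A x - b)
Stationarity (grad_x L = 0): Q x + c + A^T lambda = 0.
Primal feasibility: A x = b.

This gives the KKT block system:
  [ Q   A^T ] [ x     ]   [-c ]
  [ A    0  ] [ lambda ] = [ b ]

Solving the linear system:
  x*      = (-0.5909, -0.4091)
  lambda* = (0.1667)
  f(x*)   = -1.3409

x* = (-0.5909, -0.4091), lambda* = (0.1667)


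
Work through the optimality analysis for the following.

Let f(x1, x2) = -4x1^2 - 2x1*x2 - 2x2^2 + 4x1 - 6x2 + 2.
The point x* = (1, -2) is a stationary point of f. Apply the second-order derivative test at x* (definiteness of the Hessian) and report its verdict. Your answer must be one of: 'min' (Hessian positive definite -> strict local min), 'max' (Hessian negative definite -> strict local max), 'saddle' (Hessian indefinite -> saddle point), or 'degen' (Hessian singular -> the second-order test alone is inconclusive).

Compute the Hessian H = grad^2 f:
  H = [[-8, -2], [-2, -4]]
Verify stationarity: grad f(x*) = H x* + g = (0, 0).
Eigenvalues of H: -8.8284, -3.1716.
Both eigenvalues < 0, so H is negative definite -> x* is a strict local max.

max


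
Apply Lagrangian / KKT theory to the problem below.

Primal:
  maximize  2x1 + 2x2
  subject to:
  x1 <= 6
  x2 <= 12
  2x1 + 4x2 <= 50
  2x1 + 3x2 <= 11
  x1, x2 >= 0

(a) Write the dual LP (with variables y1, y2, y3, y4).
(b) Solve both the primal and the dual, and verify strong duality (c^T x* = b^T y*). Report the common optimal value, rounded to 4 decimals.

The standard primal-dual pair for 'max c^T x s.t. A x <= b, x >= 0' is:
  Dual:  min b^T y  s.t.  A^T y >= c,  y >= 0.

So the dual LP is:
  minimize  6y1 + 12y2 + 50y3 + 11y4
  subject to:
    y1 + 2y3 + 2y4 >= 2
    y2 + 4y3 + 3y4 >= 2
    y1, y2, y3, y4 >= 0

Solving the primal: x* = (5.5, 0).
  primal value c^T x* = 11.
Solving the dual: y* = (0, 0, 0, 1).
  dual value b^T y* = 11.
Strong duality: c^T x* = b^T y*. Confirmed.

11


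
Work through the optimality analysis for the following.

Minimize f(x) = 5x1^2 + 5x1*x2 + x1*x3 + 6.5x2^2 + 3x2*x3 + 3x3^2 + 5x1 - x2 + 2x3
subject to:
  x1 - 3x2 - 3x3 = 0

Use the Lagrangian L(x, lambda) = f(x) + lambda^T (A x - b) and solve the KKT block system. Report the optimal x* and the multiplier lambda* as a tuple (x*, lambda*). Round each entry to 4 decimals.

Form the Lagrangian:
  L(x, lambda) = (1/2) x^T Q x + c^T x + lambda^T (A x - b)
Stationarity (grad_x L = 0): Q x + c + A^T lambda = 0.
Primal feasibility: A x = b.

This gives the KKT block system:
  [ Q   A^T ] [ x     ]   [-c ]
  [ A    0  ] [ lambda ] = [ b ]

Solving the linear system:
  x*      = (-0.5976, 0.3687, -0.5679)
  lambda* = (-0.2996)
  f(x*)   = -2.2462

x* = (-0.5976, 0.3687, -0.5679), lambda* = (-0.2996)


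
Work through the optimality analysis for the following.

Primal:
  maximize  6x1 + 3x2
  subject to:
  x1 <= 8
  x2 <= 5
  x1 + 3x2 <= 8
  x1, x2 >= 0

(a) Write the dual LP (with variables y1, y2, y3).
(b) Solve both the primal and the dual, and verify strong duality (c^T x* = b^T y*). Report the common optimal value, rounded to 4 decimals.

The standard primal-dual pair for 'max c^T x s.t. A x <= b, x >= 0' is:
  Dual:  min b^T y  s.t.  A^T y >= c,  y >= 0.

So the dual LP is:
  minimize  8y1 + 5y2 + 8y3
  subject to:
    y1 + y3 >= 6
    y2 + 3y3 >= 3
    y1, y2, y3 >= 0

Solving the primal: x* = (8, 0).
  primal value c^T x* = 48.
Solving the dual: y* = (5, 0, 1).
  dual value b^T y* = 48.
Strong duality: c^T x* = b^T y*. Confirmed.

48


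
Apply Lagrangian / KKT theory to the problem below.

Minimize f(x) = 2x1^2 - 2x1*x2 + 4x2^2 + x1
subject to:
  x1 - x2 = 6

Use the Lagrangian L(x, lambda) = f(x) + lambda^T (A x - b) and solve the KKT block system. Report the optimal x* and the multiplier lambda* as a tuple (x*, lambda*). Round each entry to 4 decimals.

Form the Lagrangian:
  L(x, lambda) = (1/2) x^T Q x + c^T x + lambda^T (A x - b)
Stationarity (grad_x L = 0): Q x + c + A^T lambda = 0.
Primal feasibility: A x = b.

This gives the KKT block system:
  [ Q   A^T ] [ x     ]   [-c ]
  [ A    0  ] [ lambda ] = [ b ]

Solving the linear system:
  x*      = (4.375, -1.625)
  lambda* = (-21.75)
  f(x*)   = 67.4375

x* = (4.375, -1.625), lambda* = (-21.75)


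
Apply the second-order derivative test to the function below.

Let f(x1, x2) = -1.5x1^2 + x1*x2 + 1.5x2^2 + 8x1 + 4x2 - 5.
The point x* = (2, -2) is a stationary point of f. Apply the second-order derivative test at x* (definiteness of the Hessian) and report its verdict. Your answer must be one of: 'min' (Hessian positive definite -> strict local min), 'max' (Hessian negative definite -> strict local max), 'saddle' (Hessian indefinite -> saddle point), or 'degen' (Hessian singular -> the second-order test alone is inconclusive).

Compute the Hessian H = grad^2 f:
  H = [[-3, 1], [1, 3]]
Verify stationarity: grad f(x*) = H x* + g = (0, 0).
Eigenvalues of H: -3.1623, 3.1623.
Eigenvalues have mixed signs, so H is indefinite -> x* is a saddle point.

saddle


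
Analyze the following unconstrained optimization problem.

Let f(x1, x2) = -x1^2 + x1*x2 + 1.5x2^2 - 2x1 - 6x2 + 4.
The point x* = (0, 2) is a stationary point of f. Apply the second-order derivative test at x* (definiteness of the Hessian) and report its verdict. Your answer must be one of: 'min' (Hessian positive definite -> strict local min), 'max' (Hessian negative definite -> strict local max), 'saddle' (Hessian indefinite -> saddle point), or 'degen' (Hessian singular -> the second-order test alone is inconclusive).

Compute the Hessian H = grad^2 f:
  H = [[-2, 1], [1, 3]]
Verify stationarity: grad f(x*) = H x* + g = (0, 0).
Eigenvalues of H: -2.1926, 3.1926.
Eigenvalues have mixed signs, so H is indefinite -> x* is a saddle point.

saddle


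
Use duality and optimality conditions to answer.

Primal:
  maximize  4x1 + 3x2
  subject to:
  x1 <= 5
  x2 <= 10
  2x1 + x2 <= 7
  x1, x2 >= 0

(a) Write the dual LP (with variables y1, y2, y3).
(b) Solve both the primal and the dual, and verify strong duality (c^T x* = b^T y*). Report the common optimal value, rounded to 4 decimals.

The standard primal-dual pair for 'max c^T x s.t. A x <= b, x >= 0' is:
  Dual:  min b^T y  s.t.  A^T y >= c,  y >= 0.

So the dual LP is:
  minimize  5y1 + 10y2 + 7y3
  subject to:
    y1 + 2y3 >= 4
    y2 + y3 >= 3
    y1, y2, y3 >= 0

Solving the primal: x* = (0, 7).
  primal value c^T x* = 21.
Solving the dual: y* = (0, 0, 3).
  dual value b^T y* = 21.
Strong duality: c^T x* = b^T y*. Confirmed.

21


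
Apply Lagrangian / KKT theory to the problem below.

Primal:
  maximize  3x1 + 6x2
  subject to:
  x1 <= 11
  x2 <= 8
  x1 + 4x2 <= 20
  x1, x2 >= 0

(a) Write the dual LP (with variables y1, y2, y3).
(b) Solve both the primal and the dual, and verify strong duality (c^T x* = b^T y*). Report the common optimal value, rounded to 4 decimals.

The standard primal-dual pair for 'max c^T x s.t. A x <= b, x >= 0' is:
  Dual:  min b^T y  s.t.  A^T y >= c,  y >= 0.

So the dual LP is:
  minimize  11y1 + 8y2 + 20y3
  subject to:
    y1 + y3 >= 3
    y2 + 4y3 >= 6
    y1, y2, y3 >= 0

Solving the primal: x* = (11, 2.25).
  primal value c^T x* = 46.5.
Solving the dual: y* = (1.5, 0, 1.5).
  dual value b^T y* = 46.5.
Strong duality: c^T x* = b^T y*. Confirmed.

46.5


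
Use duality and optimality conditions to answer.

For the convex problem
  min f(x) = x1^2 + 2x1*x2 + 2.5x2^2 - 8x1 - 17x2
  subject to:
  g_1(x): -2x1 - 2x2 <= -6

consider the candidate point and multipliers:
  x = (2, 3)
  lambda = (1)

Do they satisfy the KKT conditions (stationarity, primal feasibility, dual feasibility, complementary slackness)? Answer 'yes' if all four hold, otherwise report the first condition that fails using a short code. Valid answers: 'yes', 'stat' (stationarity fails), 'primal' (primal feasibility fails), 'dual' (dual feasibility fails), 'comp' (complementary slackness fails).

Gradient of f: grad f(x) = Q x + c = (2, 2)
Constraint values g_i(x) = a_i^T x - b_i:
  g_1((2, 3)) = -4
Stationarity residual: grad f(x) + sum_i lambda_i a_i = (0, 0)
  -> stationarity OK
Primal feasibility (all g_i <= 0): OK
Dual feasibility (all lambda_i >= 0): OK
Complementary slackness (lambda_i * g_i(x) = 0 for all i): FAILS

Verdict: the first failing condition is complementary_slackness -> comp.

comp


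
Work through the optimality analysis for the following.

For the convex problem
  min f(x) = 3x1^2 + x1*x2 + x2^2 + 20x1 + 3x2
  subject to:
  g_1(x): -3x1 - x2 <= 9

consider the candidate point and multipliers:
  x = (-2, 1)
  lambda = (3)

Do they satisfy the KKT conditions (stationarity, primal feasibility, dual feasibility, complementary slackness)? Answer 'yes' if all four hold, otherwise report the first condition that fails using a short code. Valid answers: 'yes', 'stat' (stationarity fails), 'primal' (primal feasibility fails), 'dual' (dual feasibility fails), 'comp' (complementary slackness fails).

Gradient of f: grad f(x) = Q x + c = (9, 3)
Constraint values g_i(x) = a_i^T x - b_i:
  g_1((-2, 1)) = -4
Stationarity residual: grad f(x) + sum_i lambda_i a_i = (0, 0)
  -> stationarity OK
Primal feasibility (all g_i <= 0): OK
Dual feasibility (all lambda_i >= 0): OK
Complementary slackness (lambda_i * g_i(x) = 0 for all i): FAILS

Verdict: the first failing condition is complementary_slackness -> comp.

comp


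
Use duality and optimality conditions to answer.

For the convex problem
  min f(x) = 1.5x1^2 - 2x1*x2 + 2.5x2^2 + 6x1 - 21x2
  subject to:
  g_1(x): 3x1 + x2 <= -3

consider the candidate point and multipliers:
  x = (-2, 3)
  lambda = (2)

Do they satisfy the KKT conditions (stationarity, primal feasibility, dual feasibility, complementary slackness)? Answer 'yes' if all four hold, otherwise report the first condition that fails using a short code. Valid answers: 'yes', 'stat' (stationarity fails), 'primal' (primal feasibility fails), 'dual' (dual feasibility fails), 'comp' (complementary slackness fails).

Gradient of f: grad f(x) = Q x + c = (-6, -2)
Constraint values g_i(x) = a_i^T x - b_i:
  g_1((-2, 3)) = 0
Stationarity residual: grad f(x) + sum_i lambda_i a_i = (0, 0)
  -> stationarity OK
Primal feasibility (all g_i <= 0): OK
Dual feasibility (all lambda_i >= 0): OK
Complementary slackness (lambda_i * g_i(x) = 0 for all i): OK

Verdict: yes, KKT holds.

yes


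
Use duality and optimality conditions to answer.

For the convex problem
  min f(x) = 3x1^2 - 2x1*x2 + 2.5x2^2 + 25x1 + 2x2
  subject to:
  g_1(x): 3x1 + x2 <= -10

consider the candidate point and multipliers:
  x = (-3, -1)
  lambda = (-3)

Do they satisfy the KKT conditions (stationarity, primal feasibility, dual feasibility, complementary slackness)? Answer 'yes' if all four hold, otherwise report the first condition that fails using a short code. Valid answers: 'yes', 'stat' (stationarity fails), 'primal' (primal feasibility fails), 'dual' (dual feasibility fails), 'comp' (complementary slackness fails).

Gradient of f: grad f(x) = Q x + c = (9, 3)
Constraint values g_i(x) = a_i^T x - b_i:
  g_1((-3, -1)) = 0
Stationarity residual: grad f(x) + sum_i lambda_i a_i = (0, 0)
  -> stationarity OK
Primal feasibility (all g_i <= 0): OK
Dual feasibility (all lambda_i >= 0): FAILS
Complementary slackness (lambda_i * g_i(x) = 0 for all i): OK

Verdict: the first failing condition is dual_feasibility -> dual.

dual


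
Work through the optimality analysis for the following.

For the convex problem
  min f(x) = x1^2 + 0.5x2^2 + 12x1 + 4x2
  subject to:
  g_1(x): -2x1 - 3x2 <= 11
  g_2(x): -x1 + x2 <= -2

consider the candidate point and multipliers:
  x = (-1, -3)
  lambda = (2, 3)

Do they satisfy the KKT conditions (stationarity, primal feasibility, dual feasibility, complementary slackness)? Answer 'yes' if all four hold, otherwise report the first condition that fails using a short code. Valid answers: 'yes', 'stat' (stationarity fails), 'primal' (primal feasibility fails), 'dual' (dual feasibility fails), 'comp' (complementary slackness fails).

Gradient of f: grad f(x) = Q x + c = (10, 1)
Constraint values g_i(x) = a_i^T x - b_i:
  g_1((-1, -3)) = 0
  g_2((-1, -3)) = 0
Stationarity residual: grad f(x) + sum_i lambda_i a_i = (3, -2)
  -> stationarity FAILS
Primal feasibility (all g_i <= 0): OK
Dual feasibility (all lambda_i >= 0): OK
Complementary slackness (lambda_i * g_i(x) = 0 for all i): OK

Verdict: the first failing condition is stationarity -> stat.

stat


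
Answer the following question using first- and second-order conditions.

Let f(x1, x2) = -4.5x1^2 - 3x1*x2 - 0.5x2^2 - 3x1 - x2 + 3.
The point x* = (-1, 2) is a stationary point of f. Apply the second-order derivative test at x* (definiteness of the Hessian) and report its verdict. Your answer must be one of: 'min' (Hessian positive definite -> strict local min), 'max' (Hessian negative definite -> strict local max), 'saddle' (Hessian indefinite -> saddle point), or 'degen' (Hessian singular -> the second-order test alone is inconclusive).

Compute the Hessian H = grad^2 f:
  H = [[-9, -3], [-3, -1]]
Verify stationarity: grad f(x*) = H x* + g = (0, 0).
Eigenvalues of H: -10, 0.
H has a zero eigenvalue (singular; negative semidefinite but not definite), so H is neither positive definite, negative definite, nor indefinite. The second-order test alone is inconclusive -> degen.
(Indeed, f is constant along the null direction of H through x*, so x* is not a strict local extremum.)

degen


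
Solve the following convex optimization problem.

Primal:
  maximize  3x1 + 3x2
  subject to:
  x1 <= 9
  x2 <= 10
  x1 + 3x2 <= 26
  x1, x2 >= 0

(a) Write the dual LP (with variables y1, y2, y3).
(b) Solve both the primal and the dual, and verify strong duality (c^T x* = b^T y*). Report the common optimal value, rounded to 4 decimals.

The standard primal-dual pair for 'max c^T x s.t. A x <= b, x >= 0' is:
  Dual:  min b^T y  s.t.  A^T y >= c,  y >= 0.

So the dual LP is:
  minimize  9y1 + 10y2 + 26y3
  subject to:
    y1 + y3 >= 3
    y2 + 3y3 >= 3
    y1, y2, y3 >= 0

Solving the primal: x* = (9, 5.6667).
  primal value c^T x* = 44.
Solving the dual: y* = (2, 0, 1).
  dual value b^T y* = 44.
Strong duality: c^T x* = b^T y*. Confirmed.

44


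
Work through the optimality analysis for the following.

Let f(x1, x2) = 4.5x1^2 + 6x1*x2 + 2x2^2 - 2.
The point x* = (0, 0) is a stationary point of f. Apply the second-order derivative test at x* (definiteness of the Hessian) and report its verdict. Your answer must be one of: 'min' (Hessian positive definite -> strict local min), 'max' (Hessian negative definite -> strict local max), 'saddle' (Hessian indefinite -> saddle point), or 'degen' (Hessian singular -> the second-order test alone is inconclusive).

Compute the Hessian H = grad^2 f:
  H = [[9, 6], [6, 4]]
Verify stationarity: grad f(x*) = H x* + g = (0, 0).
Eigenvalues of H: 0, 13.
H has a zero eigenvalue (singular; positive semidefinite but not definite), so H is neither positive definite, negative definite, nor indefinite. The second-order test alone is inconclusive -> degen.
(Indeed, f is constant along the null direction of H through x*, so x* is not a strict local extremum.)

degen


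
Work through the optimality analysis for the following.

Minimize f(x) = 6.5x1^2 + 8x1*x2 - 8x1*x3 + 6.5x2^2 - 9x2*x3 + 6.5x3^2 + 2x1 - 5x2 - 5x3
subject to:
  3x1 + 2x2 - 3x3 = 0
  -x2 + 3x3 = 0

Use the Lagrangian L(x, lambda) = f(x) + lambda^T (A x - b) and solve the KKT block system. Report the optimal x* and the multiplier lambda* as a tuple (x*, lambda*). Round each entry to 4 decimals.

Form the Lagrangian:
  L(x, lambda) = (1/2) x^T Q x + c^T x + lambda^T (A x - b)
Stationarity (grad_x L = 0): Q x + c + A^T lambda = 0.
Primal feasibility: A x = b.

This gives the KKT block system:
  [ Q   A^T ] [ x     ]   [-c ]
  [ A    0  ] [ lambda ] = [ b ]

Solving the linear system:
  x*      = (-0.386, 1.1579, 0.386)
  lambda* = (-1.0526, 1.386)
  f(x*)   = -4.2456

x* = (-0.386, 1.1579, 0.386), lambda* = (-1.0526, 1.386)


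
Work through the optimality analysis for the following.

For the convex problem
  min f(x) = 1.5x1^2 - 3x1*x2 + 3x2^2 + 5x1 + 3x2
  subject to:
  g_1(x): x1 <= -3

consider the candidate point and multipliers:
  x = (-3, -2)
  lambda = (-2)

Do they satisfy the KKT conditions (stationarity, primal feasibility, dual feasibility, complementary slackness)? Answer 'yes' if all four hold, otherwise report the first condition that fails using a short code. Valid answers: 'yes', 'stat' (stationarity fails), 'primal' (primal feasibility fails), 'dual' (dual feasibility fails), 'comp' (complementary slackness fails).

Gradient of f: grad f(x) = Q x + c = (2, 0)
Constraint values g_i(x) = a_i^T x - b_i:
  g_1((-3, -2)) = 0
Stationarity residual: grad f(x) + sum_i lambda_i a_i = (0, 0)
  -> stationarity OK
Primal feasibility (all g_i <= 0): OK
Dual feasibility (all lambda_i >= 0): FAILS
Complementary slackness (lambda_i * g_i(x) = 0 for all i): OK

Verdict: the first failing condition is dual_feasibility -> dual.

dual


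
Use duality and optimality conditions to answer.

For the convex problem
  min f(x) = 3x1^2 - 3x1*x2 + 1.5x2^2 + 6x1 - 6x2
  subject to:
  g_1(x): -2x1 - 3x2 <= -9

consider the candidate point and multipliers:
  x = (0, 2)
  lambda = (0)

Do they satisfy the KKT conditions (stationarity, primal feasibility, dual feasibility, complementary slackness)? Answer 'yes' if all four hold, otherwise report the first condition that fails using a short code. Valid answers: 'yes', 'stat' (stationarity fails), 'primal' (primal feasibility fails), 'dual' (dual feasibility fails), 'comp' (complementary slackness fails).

Gradient of f: grad f(x) = Q x + c = (0, 0)
Constraint values g_i(x) = a_i^T x - b_i:
  g_1((0, 2)) = 3
Stationarity residual: grad f(x) + sum_i lambda_i a_i = (0, 0)
  -> stationarity OK
Primal feasibility (all g_i <= 0): FAILS
Dual feasibility (all lambda_i >= 0): OK
Complementary slackness (lambda_i * g_i(x) = 0 for all i): OK

Verdict: the first failing condition is primal_feasibility -> primal.

primal


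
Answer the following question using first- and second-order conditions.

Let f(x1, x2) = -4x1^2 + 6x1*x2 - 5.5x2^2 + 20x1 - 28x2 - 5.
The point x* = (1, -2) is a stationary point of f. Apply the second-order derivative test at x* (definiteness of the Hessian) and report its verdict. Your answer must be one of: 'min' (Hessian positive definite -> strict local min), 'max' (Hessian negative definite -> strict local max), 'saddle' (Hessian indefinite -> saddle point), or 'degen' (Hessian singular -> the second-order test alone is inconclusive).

Compute the Hessian H = grad^2 f:
  H = [[-8, 6], [6, -11]]
Verify stationarity: grad f(x*) = H x* + g = (0, 0).
Eigenvalues of H: -15.6847, -3.3153.
Both eigenvalues < 0, so H is negative definite -> x* is a strict local max.

max


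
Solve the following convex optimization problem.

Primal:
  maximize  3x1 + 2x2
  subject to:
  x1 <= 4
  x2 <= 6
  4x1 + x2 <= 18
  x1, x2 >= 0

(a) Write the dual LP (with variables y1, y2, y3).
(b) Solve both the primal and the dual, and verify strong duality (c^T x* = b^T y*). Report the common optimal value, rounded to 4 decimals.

The standard primal-dual pair for 'max c^T x s.t. A x <= b, x >= 0' is:
  Dual:  min b^T y  s.t.  A^T y >= c,  y >= 0.

So the dual LP is:
  minimize  4y1 + 6y2 + 18y3
  subject to:
    y1 + 4y3 >= 3
    y2 + y3 >= 2
    y1, y2, y3 >= 0

Solving the primal: x* = (3, 6).
  primal value c^T x* = 21.
Solving the dual: y* = (0, 1.25, 0.75).
  dual value b^T y* = 21.
Strong duality: c^T x* = b^T y*. Confirmed.

21


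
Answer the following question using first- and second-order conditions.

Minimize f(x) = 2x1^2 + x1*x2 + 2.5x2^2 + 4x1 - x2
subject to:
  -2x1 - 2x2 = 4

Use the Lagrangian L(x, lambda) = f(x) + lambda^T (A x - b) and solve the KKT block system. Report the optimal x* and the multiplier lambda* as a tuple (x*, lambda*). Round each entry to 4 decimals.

Form the Lagrangian:
  L(x, lambda) = (1/2) x^T Q x + c^T x + lambda^T (A x - b)
Stationarity (grad_x L = 0): Q x + c + A^T lambda = 0.
Primal feasibility: A x = b.

This gives the KKT block system:
  [ Q   A^T ] [ x     ]   [-c ]
  [ A    0  ] [ lambda ] = [ b ]

Solving the linear system:
  x*      = (-1.8571, -0.1429)
  lambda* = (-1.7857)
  f(x*)   = -0.0714

x* = (-1.8571, -0.1429), lambda* = (-1.7857)


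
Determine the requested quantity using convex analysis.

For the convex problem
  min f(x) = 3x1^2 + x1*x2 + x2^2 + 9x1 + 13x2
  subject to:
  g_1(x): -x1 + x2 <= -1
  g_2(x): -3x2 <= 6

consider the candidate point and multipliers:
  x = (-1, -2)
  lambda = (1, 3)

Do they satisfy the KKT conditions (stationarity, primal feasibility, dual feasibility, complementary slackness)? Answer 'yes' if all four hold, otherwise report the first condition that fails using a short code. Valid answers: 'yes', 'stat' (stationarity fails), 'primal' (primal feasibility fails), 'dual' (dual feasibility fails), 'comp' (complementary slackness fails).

Gradient of f: grad f(x) = Q x + c = (1, 8)
Constraint values g_i(x) = a_i^T x - b_i:
  g_1((-1, -2)) = 0
  g_2((-1, -2)) = 0
Stationarity residual: grad f(x) + sum_i lambda_i a_i = (0, 0)
  -> stationarity OK
Primal feasibility (all g_i <= 0): OK
Dual feasibility (all lambda_i >= 0): OK
Complementary slackness (lambda_i * g_i(x) = 0 for all i): OK

Verdict: yes, KKT holds.

yes


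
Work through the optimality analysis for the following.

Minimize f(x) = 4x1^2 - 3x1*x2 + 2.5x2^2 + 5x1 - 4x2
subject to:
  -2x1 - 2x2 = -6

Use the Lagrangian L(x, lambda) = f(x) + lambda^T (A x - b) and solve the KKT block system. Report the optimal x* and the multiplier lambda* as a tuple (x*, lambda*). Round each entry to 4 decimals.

Form the Lagrangian:
  L(x, lambda) = (1/2) x^T Q x + c^T x + lambda^T (A x - b)
Stationarity (grad_x L = 0): Q x + c + A^T lambda = 0.
Primal feasibility: A x = b.

This gives the KKT block system:
  [ Q   A^T ] [ x     ]   [-c ]
  [ A    0  ] [ lambda ] = [ b ]

Solving the linear system:
  x*      = (0.7895, 2.2105)
  lambda* = (2.3421)
  f(x*)   = 4.5789

x* = (0.7895, 2.2105), lambda* = (2.3421)


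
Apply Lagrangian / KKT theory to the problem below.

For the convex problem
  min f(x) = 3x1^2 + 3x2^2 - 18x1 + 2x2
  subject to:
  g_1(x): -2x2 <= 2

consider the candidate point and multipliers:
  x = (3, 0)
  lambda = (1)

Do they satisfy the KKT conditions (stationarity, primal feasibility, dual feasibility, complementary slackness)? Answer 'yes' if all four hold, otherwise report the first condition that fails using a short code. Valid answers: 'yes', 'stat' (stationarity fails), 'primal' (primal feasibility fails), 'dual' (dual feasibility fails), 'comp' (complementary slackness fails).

Gradient of f: grad f(x) = Q x + c = (0, 2)
Constraint values g_i(x) = a_i^T x - b_i:
  g_1((3, 0)) = -2
Stationarity residual: grad f(x) + sum_i lambda_i a_i = (0, 0)
  -> stationarity OK
Primal feasibility (all g_i <= 0): OK
Dual feasibility (all lambda_i >= 0): OK
Complementary slackness (lambda_i * g_i(x) = 0 for all i): FAILS

Verdict: the first failing condition is complementary_slackness -> comp.

comp


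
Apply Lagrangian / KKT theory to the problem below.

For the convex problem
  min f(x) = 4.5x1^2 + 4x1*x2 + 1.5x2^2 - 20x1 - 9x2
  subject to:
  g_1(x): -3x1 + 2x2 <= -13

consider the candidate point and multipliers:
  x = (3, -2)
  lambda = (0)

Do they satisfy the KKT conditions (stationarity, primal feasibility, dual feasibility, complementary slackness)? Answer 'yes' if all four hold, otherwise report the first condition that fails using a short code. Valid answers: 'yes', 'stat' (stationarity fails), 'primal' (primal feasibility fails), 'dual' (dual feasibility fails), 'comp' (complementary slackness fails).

Gradient of f: grad f(x) = Q x + c = (-1, -3)
Constraint values g_i(x) = a_i^T x - b_i:
  g_1((3, -2)) = 0
Stationarity residual: grad f(x) + sum_i lambda_i a_i = (-1, -3)
  -> stationarity FAILS
Primal feasibility (all g_i <= 0): OK
Dual feasibility (all lambda_i >= 0): OK
Complementary slackness (lambda_i * g_i(x) = 0 for all i): OK

Verdict: the first failing condition is stationarity -> stat.

stat
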